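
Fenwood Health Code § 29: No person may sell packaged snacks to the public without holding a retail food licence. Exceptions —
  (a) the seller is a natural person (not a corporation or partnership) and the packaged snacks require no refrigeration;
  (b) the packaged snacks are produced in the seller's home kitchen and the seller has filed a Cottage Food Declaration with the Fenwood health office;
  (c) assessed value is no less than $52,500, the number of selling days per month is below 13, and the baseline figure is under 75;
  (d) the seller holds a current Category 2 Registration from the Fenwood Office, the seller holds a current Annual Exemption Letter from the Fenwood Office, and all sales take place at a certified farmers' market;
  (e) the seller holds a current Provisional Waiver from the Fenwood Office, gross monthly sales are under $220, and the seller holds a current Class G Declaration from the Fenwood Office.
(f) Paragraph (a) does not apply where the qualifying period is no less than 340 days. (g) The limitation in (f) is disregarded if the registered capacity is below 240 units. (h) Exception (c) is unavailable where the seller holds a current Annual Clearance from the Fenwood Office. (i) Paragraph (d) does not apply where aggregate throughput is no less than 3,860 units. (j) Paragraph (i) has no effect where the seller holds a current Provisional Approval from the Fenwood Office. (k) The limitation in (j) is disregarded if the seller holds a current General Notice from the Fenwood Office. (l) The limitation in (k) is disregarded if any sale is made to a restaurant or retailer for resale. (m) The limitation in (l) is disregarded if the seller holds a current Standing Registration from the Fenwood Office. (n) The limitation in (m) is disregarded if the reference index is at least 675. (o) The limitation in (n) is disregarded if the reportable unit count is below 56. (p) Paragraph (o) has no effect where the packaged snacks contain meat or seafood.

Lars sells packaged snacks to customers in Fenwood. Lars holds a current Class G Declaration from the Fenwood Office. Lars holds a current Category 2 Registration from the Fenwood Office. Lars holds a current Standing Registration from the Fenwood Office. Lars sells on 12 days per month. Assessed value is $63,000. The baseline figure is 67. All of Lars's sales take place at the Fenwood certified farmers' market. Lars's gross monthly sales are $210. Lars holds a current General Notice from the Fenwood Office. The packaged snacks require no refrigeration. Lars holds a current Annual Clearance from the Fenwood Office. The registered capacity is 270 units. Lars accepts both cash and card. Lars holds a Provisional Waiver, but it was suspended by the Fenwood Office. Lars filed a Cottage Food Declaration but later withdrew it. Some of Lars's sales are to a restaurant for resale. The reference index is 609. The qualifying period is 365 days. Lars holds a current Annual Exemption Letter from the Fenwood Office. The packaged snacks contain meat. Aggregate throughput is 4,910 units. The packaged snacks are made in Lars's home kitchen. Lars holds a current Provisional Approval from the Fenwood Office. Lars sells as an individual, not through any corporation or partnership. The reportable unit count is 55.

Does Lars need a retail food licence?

Yes — Lars must hold a retail food licence.

Exception (a) is satisfied on its face — the seller is a natural person; the packaged snacks are shelf-stable. However, paragraphs (f)–(g) must be considered: (f) applies — the qualifying period is 365 days, meeting the 340 days threshold. (g), which would lift (f), does not operate here — the registered capacity is 270 units, not below 240 units. (a) is therefore removed.
Exception (b) fails — the Cottage Food Declaration was withdrawn.
All of (c)'s requirements are met (assessed value is $63,000, meeting the $52,500 threshold; the number of selling days per month is 12, below the 13 limit; the baseline figure is 67, under the 75 limit). But applying paragraph (h): (h) operates against (c): a current Annual Clearance is held. Exception (c) does not apply.
Exception (d): a current Category 2 Registration is held; a current Annual Exemption Letter is held; all sales are at a certified farmers' market — every condition holds. However, paragraphs (i)–(p) must be considered: (i) operates — aggregate throughput is 4,910 units, meeting the 3,860 units threshold. (j) would limit (i) — a current Provisional Approval is held — but (k) sets (j) aside: (k) operates against (j): a current General Notice is held. (l) would limit (k) — some sales are to a restaurant for resale — but (m) sets (l) aside: (m) operates against (l): a current Standing Registration is held. (n) is not engaged (the reference index is 609, short of 675), so (m) stands. (d) is therefore removed.
Exception (e) does not apply: the Provisional Waiver is not current.
No exception is made out. Lars falls within the general rule.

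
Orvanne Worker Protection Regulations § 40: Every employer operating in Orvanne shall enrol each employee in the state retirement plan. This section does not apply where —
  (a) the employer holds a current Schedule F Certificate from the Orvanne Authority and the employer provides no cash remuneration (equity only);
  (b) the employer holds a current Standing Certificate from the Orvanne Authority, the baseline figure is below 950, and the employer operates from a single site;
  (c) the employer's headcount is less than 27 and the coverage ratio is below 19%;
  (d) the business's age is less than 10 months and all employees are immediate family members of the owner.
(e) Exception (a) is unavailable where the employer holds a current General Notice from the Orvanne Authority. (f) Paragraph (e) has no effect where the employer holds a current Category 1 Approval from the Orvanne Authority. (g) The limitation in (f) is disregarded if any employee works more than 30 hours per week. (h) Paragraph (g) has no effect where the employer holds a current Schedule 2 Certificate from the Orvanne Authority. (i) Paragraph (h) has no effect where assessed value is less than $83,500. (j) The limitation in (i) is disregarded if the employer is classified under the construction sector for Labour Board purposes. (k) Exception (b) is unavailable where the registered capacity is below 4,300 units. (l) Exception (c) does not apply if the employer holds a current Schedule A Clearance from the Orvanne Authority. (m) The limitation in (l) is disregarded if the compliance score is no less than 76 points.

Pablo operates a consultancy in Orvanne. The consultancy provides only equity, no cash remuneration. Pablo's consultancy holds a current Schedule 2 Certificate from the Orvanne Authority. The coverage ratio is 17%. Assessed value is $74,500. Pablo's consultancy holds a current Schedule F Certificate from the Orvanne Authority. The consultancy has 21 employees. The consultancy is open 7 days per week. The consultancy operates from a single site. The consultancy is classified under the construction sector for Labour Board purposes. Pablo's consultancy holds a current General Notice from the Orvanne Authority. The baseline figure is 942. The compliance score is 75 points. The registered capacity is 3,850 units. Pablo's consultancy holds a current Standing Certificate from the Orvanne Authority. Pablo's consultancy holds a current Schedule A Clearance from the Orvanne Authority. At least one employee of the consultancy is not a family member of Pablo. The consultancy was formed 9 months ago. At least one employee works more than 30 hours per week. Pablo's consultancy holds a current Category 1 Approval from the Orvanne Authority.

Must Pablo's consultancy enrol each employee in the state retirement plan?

No — exception (a) applies; Pablo's consultancy is not required to enrol each employee in the state retirement plan.

Exception (a): a current Schedule F Certificate is held; remuneration is equity-only — every condition holds. As to paragraphs (e)–(j): (e) is triggered (a current General Notice is held), but is overridden by (f): (f) operates against (e): a current Category 1 Approval is held. (g) would limit (f) — at least one employee exceeds 30 hours/week — but (h) sets (g) aside: (h) applies — a current Schedule 2 Certificate is held. (i) is engaged (assessed value is $74,500, less than the $83,500 limit), but is displaced by (j): (j) operates against (i): the consultancy is classified under the construction sector. So (a) applies.
All of (b)'s requirements are met (a current Standing Certificate is held; the baseline figure is 942, below the 950 limit; the employer operates from a single site). However, paragraph (k) must be considered: (k) is engaged — the registered capacity is 3,850 units, below the 4,300 units limit. Exception (b) does not apply.
All of (c)'s requirements are met (the employer's headcount is 21, less than the 27 limit; the coverage ratio is 17%, below the 19% limit). But applying paragraphs (l)–(m): (l) operates — a current Schedule A Clearance is held. (m), which would lift (l), is inapplicable — the compliance score is 75 points, short of 76 points. Exception (c) does not apply.
Exception (d) requires that all employees are immediate family members of the owner; but at least one employee is not a family member, so (d) is unavailable.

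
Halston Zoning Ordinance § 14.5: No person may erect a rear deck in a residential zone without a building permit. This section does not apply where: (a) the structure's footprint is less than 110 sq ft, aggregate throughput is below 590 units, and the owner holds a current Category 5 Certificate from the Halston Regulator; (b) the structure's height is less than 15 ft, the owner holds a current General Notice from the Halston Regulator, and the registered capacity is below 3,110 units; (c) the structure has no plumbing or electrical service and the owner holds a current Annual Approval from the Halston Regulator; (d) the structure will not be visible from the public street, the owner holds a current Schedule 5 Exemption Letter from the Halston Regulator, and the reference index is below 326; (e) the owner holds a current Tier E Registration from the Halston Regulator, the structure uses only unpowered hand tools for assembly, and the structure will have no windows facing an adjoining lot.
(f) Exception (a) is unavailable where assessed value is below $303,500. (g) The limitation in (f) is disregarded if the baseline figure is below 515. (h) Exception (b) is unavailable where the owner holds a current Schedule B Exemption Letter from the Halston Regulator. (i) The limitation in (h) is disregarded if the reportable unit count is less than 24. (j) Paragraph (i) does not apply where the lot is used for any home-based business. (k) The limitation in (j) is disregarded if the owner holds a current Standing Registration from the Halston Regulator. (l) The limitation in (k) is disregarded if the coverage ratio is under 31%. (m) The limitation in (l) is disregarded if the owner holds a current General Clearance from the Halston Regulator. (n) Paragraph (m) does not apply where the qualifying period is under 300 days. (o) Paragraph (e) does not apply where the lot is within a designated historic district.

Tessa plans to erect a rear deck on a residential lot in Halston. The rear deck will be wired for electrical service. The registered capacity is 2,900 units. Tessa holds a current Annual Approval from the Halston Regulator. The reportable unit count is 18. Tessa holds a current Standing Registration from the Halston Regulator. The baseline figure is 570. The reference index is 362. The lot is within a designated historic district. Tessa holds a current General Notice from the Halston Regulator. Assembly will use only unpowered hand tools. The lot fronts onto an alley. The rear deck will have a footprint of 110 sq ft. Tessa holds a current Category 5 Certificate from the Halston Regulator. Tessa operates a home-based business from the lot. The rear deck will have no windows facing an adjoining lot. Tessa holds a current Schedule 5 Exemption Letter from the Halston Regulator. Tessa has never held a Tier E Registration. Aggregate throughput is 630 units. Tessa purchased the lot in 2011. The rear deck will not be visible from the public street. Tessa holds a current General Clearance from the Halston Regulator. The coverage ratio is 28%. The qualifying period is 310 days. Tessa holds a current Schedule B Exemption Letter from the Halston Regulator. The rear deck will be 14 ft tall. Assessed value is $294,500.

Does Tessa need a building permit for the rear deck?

No — exception (b) applies; Tessa does not need a building permit.

Exception (a) requires that the structure's footprint is less than 110 sq ft; but the structure's footprint is 110 sq ft, not less than 110 sq ft, so (a) is unavailable.
All of (b)'s requirements are met (the structure's height is 14 ft, less than the 15 ft limit; a current General Notice is held; the registered capacity is 2,900 units, below the 3,110 units limit). As to paragraphs (h)–(n): (h) is triggered (a current Schedule B Exemption Letter is held), but is displaced by (i): (i) operates — the reportable unit count is 18, less than the 24 limit. (j) would limit (i) — a home-based business operates on the lot — but (k) sets (j) aside: (k) is engaged — a current Standing Registration is held. (l) operates (the coverage ratio is 28%, under the 31% limit), but yields to (m): (m) operates against (l): a current General Clearance is held. (n) does not operate here (the qualifying period is 310 days, not under 300 days), so (m) stands. Exception (b) stands.
Exception (c) fails — electrical service is planned.
Exception (d) fails — the reference index is 362, not below 326.
Exception (e) does not apply: the Tier E Registration is not current.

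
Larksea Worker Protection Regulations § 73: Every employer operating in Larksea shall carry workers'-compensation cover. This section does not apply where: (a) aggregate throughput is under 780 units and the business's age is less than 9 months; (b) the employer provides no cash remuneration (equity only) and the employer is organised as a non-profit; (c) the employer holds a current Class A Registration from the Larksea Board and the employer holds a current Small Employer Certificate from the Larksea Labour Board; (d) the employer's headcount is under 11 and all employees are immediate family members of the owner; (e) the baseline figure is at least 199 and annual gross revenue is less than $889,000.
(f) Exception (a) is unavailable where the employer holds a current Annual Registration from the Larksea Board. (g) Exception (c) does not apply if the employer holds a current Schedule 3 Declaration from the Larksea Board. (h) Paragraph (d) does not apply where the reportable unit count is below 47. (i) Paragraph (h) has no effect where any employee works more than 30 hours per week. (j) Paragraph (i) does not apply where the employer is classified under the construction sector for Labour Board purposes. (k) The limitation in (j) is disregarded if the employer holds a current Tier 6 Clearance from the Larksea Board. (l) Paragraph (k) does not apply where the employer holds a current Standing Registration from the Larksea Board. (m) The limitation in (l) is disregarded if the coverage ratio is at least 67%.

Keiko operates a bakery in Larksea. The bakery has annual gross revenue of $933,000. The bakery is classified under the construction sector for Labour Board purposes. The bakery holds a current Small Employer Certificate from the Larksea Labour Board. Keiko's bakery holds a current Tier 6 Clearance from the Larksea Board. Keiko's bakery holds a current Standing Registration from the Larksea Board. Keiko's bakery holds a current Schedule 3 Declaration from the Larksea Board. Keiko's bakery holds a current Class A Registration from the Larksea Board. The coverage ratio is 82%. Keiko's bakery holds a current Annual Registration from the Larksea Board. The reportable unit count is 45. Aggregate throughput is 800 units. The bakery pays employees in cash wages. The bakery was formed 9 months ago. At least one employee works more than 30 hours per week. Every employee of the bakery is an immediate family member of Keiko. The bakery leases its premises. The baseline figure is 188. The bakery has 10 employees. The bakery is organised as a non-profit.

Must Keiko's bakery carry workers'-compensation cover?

Exception (a) requires that aggregate throughput is under 780 units; but aggregate throughput is 800 units, not under 780 units, so (a) is unavailable.
Exception (b) fails — employees are paid cash wages.
All of (c)'s requirements are met (a current Class A Registration is held; a current Small Employer Certificate is held). However, paragraph (g) must be considered: (g) operates against (c): a current Schedule 3 Declaration is held. (c) is therefore removed.
All of (d)'s requirements are met (the employer's headcount is 10, under the 11 limit; every employee is an immediate family member). Under paragraphs (h)–(m): (h) operates (the reportable unit count is 45, below the 47 limit), but is overridden by (i): (i) is triggered — at least one employee exceeds 30 hours/week. (j) is triggered (the bakery is classified under the construction sector), but is set aside by (k): (k) operates against (j): a current Tier 6 Clearance is held. (l) would limit (k) — a current Standing Registration is held — but (m) sets (l) aside: (m) operates against (l): the coverage ratio is 82%, meeting the 67% threshold. Exception (d) stands.
Exception (e) does not apply: the baseline figure is 188, short of 199.

No — exception (d) applies; Keiko's bakery is not required to carry workers'-compensation cover.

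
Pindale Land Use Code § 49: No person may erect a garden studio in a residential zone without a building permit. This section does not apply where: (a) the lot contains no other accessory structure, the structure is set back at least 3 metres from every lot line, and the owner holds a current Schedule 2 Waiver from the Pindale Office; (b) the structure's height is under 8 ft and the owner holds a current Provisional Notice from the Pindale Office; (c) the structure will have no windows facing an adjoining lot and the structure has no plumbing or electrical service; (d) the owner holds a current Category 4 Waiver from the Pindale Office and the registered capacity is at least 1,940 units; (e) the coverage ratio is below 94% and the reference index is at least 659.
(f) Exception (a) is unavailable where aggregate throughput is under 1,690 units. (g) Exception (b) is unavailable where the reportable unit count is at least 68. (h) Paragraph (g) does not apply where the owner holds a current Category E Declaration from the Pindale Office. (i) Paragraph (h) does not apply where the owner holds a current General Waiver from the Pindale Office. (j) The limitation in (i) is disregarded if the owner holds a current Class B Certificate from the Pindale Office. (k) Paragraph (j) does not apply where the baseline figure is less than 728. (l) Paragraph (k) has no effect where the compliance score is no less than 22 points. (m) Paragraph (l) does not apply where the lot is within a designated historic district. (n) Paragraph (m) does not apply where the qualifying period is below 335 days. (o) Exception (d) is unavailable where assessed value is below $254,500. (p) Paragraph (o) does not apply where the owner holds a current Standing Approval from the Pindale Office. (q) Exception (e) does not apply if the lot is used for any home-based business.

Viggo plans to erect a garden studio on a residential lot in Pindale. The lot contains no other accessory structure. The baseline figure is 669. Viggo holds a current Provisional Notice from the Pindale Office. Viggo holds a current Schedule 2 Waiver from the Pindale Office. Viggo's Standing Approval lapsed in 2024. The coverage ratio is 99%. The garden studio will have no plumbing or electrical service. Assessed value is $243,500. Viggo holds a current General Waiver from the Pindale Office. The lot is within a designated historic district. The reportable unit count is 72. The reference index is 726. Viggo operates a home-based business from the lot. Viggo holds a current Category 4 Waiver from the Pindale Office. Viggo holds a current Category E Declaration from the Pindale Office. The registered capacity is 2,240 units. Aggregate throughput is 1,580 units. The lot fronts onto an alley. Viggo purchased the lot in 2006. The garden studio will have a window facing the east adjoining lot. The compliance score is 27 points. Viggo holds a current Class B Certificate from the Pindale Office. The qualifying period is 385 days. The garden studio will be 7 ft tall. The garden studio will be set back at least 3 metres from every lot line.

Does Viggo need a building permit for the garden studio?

All of (a)'s requirements are met (the lot has no other accessory structure; the setback is at least 3 m on every side; a current Schedule 2 Waiver is held). But: (f) operates against (a): aggregate throughput is 1,580 units, under the 1,690 units limit. (a) is therefore removed.
All of (b)'s requirements are met (the structure's height is 7 ft, under the 8 ft limit; a current Provisional Notice is held). However, paragraphs (g)–(n) must be considered: (g) is triggered — the reportable unit count is 72, meeting the 68 threshold. (h) is engaged (a current Category E Declaration is held), but is itself disapplied by (i): (i) is engaged — a current General Waiver is held. (j) is triggered (a current Class B Certificate is held), but is itself disapplied by (k): (k) operates against (j): the baseline figure is 669, less than the 728 limit. (l) applies (the compliance score is 27 points, meeting the 22 points threshold), but is displaced by (m): (m) operates — the lot is in a historic district. (n) is inapplicable (the qualifying period is 385 days, not below 335 days), so (m) stands. So (b) is unavailable.
Exception (c) fails — a window faces an adjoining lot.
All of (d)'s requirements are met (a current Category 4 Waiver is held; the registered capacity is 2,240 units, meeting the 1,940 units threshold). But: (o) is engaged — assessed value is $243,500, below the $254,500 limit. (p), which would lift (o), is not engaged — there is no Standing Approval in force. (d) is therefore removed.
Exception (e) fails — the coverage ratio is 99%, not below 94%.
None of the exceptions is available; § 49 applies in full.

Yes — Viggo must obtain a building permit.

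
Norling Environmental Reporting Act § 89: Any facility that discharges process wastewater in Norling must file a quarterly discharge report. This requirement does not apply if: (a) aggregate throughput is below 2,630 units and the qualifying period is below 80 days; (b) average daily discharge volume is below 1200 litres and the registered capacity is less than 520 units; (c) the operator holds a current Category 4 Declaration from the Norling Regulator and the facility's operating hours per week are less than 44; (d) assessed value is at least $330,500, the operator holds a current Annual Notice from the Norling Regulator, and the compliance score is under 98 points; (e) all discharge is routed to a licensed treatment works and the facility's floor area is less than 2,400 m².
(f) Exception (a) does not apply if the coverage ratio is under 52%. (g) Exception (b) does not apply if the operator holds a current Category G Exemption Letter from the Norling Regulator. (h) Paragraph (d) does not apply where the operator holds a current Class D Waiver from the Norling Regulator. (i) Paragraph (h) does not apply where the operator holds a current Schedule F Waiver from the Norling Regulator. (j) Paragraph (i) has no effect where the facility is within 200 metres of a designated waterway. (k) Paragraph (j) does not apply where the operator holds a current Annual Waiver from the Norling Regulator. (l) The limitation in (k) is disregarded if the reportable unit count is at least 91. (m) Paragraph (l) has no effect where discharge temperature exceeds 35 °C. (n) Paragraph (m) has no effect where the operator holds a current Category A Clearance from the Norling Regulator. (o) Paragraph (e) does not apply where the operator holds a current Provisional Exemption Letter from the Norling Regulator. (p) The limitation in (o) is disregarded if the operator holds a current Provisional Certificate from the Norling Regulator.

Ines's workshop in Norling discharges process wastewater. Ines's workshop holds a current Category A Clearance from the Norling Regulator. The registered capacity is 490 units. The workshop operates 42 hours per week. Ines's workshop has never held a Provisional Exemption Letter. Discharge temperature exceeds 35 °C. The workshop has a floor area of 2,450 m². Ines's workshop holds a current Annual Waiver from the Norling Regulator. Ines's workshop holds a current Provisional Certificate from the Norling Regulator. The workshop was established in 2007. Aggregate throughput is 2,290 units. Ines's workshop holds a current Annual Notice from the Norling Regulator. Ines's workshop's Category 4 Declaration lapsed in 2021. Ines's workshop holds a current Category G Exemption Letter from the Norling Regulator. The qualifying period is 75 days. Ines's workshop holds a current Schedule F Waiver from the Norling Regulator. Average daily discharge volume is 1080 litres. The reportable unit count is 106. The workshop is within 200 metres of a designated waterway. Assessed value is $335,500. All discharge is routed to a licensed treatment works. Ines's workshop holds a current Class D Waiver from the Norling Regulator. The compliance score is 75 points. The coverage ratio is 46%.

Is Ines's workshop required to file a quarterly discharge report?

All of (a)'s requirements are met (aggregate throughput is 2,290 units, below the 2,630 units limit; the qualifying period is 75 days, below the 80 days limit). However, paragraph (f) must be considered: (f) operates against (a): the coverage ratio is 46%, under the 52% limit. (a) is therefore removed.
All of (b)'s requirements are met (average daily discharge volume is 1080 litres, below the 1200 litres limit; the registered capacity is 490 units, less than the 520 units limit). However, paragraph (g) must be considered: (g) operates against (b): a current Category G Exemption Letter is held. So (b) is unavailable.
Exception (c) does not apply: no current Category 4 Declaration is held.
All of (d)'s requirements are met (assessed value is $335,500, meeting the $330,500 threshold; a current Annual Notice is held; the compliance score is 75 points, under the 98 points limit). But: (h) operates against (d): a current Class D Waiver is held. (i) would limit (h) — a current Schedule F Waiver is held — but (j) sets (i) aside: (j) operates against (i): the workshop is within 200 m of a designated waterway. (k) would limit (j) — a current Annual Waiver is held — but (l) sets (k) aside: (l) applies — the reportable unit count is 106, meeting the 91 threshold. (m) operates (discharge temperature exceeds 35 °C), but is overridden by (n): (n) operates against (m): a current Category A Clearance is held. (d) is therefore removed.
Exception (e) does not apply: the facility's floor area is 2,450 m², not less than 2,400 m².
No exception applies. The general rule governs.

Yes — Ines's workshop must file a quarterly discharge report.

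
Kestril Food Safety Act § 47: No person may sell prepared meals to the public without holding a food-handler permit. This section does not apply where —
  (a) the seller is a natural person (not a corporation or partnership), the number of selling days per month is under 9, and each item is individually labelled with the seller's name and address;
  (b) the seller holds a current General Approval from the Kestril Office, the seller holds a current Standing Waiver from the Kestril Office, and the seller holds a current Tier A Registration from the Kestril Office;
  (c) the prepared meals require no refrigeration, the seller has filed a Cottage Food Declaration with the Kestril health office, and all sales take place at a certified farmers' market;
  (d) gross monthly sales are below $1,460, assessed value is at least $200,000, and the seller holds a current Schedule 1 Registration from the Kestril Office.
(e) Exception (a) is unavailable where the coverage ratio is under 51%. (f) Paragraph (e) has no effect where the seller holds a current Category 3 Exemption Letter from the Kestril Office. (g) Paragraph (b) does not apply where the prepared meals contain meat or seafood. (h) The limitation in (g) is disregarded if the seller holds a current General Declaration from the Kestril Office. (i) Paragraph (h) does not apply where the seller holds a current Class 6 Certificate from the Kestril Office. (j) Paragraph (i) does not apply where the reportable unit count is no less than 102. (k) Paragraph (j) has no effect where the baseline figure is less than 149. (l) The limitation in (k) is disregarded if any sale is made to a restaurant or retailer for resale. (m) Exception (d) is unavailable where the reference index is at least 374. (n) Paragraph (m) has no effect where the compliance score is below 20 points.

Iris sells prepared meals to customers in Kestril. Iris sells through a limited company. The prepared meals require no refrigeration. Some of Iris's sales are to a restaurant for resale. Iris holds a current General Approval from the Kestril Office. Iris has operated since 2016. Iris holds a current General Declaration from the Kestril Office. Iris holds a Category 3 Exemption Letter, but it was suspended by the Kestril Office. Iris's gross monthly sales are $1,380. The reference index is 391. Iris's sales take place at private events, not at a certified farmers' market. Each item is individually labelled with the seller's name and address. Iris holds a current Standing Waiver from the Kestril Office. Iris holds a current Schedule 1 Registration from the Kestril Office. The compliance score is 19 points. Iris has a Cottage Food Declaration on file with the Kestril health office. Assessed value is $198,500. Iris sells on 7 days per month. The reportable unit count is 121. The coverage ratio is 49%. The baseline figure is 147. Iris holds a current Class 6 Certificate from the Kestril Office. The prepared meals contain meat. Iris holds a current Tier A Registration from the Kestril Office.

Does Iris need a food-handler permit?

Exception (a) does not apply: the seller operates through a limited company.
Exception (b) is satisfied on its face — a current General Approval is held; a current Standing Waiver is held; a current Tier A Registration is held. Considering the limiting provisions: (g) would limit (b) — the prepared meals contain meat — but (h) sets (g) aside: (h) operates against (g): a current General Declaration is held. (i) would limit (h) — a current Class 6 Certificate is held — but (j) sets (i) aside: (j) operates against (i): the reportable unit count is 121, meeting the 102 threshold. (k) would limit (j) — the baseline figure is 147, less than the 149 limit — but (l) sets (k) aside: (l) is engaged — some sales are to a restaurant for resale. (b) remains available.
Exception (c) fails — sales are at private events, not a certified farmers' market.
Exception (d) does not apply: assessed value is $198,500, short of $200,000.

No — exception (b) applies; Iris is not required to hold a food-handler permit.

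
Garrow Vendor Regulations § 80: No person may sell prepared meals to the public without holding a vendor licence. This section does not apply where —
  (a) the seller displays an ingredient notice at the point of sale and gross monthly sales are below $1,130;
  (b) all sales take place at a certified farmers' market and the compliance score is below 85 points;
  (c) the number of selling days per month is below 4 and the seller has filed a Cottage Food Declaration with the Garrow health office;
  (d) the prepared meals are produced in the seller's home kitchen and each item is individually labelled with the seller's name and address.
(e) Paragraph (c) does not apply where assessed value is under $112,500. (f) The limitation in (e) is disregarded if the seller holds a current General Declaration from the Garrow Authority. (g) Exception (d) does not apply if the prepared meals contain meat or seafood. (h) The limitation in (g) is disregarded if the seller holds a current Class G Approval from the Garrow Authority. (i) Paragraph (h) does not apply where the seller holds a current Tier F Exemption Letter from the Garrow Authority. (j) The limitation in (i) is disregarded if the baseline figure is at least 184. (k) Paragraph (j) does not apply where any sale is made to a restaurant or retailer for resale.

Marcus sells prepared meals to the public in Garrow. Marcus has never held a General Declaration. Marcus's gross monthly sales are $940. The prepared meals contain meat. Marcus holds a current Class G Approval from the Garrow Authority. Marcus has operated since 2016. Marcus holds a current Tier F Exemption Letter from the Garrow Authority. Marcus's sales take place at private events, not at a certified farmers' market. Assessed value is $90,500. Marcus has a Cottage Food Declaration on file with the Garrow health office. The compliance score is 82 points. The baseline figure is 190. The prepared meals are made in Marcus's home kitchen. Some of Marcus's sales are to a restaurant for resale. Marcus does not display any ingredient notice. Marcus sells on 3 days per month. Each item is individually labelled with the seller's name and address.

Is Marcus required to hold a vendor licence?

Exception (a) does not apply: no ingredient notice is displayed.
Exception (b) requires that all sales take place at a certified farmers' market; but sales are at private events, not a certified farmers' market, so (b) is unavailable.
All of (c)'s requirements are met (the number of selling days per month is 3, below the 4 limit; a Cottage Food Declaration is on file). However, paragraphs (e)–(f) must be considered: (e) operates against (c): assessed value is $90,500, under the $112,500 limit. (f) is not engaged (the General Declaration is not current), so (e) stands. So (c) is unavailable.
All of (d)'s requirements are met (the prepared meals are home-kitchen produced; items are individually labelled). But applying paragraphs (g)–(k): (g) operates against (d): the prepared meals contain meat. (h) would limit (g) — a current Class G Approval is held — but (i) sets (h) aside: (i) applies — a current Tier F Exemption Letter is held. (j) applies (the baseline figure is 190, meeting the 184 threshold), but is displaced by (k): (k) is triggered — some sales are to a restaurant for resale. Exception (d) does not apply.
No exception is made out. Marcus falls within the general rule.

Yes — Marcus must hold a vendor licence.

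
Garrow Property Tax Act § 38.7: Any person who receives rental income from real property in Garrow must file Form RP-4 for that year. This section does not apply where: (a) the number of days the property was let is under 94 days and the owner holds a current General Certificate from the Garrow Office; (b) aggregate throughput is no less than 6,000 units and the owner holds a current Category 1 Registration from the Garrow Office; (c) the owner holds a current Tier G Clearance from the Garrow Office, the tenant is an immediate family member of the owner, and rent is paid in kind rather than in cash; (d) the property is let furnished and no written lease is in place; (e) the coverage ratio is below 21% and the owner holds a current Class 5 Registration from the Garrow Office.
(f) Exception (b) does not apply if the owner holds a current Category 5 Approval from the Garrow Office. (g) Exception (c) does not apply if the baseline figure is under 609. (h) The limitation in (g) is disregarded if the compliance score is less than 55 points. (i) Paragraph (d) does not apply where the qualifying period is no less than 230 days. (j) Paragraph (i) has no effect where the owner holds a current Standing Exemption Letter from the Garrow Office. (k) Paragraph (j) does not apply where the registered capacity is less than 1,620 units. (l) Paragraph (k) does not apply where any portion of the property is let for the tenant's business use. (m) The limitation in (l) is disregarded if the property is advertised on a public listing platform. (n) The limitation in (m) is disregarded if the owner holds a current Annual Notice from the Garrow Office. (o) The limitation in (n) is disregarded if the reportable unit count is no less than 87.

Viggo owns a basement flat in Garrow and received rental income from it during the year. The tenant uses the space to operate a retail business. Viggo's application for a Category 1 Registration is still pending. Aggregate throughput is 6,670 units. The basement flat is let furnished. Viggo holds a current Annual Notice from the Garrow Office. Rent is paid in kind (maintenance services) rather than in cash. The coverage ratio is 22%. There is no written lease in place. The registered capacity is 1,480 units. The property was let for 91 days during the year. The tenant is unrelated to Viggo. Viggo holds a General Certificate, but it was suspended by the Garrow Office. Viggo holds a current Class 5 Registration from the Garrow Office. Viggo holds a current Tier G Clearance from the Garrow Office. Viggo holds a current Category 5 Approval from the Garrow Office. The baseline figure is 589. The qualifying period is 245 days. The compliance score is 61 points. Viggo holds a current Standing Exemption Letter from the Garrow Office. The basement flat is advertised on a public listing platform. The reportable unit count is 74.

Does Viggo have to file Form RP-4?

Exception (a) fails — the General Certificate is not current.
Exception (b) fails — no current Category 1 Registration is held.
Exception (c) fails — the tenant is unrelated to the owner.
Exception (d) is satisfied on its face — the property is let furnished; there is no written lease. Under paragraphs (i)–(o): (i) applies (the qualifying period is 245 days, meeting the 230 days threshold), but is displaced by (j): (j) operates against (i): a current Standing Exemption Letter is held. (k) would limit (j) — the registered capacity is 1,480 units, less than the 1,620 units limit — but (l) sets (k) aside: (l) operates against (k): the space is let for business use. (m) would limit (l) — the property is publicly advertised — but (n) sets (m) aside: (n) operates against (m): a current Annual Notice is held. (o) is inapplicable (the reportable unit count is 74, short of 87), so (n) stands. So (d) applies.
Exception (e) fails — the coverage ratio is 22%, not below 21%.

No — exception (d) applies; Viggo is not required to file Form RP-4.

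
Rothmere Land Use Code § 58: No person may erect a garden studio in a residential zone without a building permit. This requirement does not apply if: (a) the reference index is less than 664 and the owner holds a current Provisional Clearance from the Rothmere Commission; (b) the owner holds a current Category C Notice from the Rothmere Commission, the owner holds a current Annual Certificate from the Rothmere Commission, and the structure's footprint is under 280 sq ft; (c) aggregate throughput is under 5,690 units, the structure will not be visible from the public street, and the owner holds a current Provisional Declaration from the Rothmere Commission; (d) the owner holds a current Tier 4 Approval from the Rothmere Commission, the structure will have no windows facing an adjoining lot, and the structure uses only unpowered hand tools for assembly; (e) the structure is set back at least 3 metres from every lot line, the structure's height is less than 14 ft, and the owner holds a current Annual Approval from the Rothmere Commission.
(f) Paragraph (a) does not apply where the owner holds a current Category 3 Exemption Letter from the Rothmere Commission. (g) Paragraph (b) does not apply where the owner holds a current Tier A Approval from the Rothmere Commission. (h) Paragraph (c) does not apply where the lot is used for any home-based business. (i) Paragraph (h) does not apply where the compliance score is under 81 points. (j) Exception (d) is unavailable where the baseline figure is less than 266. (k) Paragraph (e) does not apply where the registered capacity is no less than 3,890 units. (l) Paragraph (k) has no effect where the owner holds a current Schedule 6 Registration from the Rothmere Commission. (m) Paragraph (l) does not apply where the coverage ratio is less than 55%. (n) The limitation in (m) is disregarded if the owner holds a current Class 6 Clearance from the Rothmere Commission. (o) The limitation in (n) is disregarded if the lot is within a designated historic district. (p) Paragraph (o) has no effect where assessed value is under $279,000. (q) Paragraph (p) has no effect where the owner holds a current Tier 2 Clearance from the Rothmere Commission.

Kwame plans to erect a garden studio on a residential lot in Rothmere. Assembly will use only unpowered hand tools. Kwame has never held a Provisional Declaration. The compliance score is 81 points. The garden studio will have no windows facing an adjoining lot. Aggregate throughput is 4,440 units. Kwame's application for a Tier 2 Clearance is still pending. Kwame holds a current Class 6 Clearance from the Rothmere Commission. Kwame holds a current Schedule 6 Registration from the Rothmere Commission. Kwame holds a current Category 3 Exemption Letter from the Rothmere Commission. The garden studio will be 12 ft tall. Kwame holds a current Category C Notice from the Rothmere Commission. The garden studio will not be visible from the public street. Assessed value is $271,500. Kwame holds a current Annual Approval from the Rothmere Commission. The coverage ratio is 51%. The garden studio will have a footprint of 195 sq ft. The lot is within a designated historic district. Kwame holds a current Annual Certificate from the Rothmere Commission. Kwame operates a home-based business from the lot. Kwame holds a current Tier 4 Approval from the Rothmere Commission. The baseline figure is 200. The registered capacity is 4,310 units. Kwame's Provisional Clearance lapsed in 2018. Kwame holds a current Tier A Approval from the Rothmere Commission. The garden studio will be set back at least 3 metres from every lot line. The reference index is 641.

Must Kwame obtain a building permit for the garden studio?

Exception (a) fails — no current Provisional Clearance is held.
Exception (b) is satisfied on its face — a current Category C Notice is held; a current Annual Certificate is held; the structure's footprint is 195 sq ft, under the 280 sq ft limit. But: (g) operates — a current Tier A Approval is held. Exception (b) does not apply.
Exception (c) fails — the Provisional Declaration is not current.
Exception (d) is satisfied on its face — a current Tier 4 Approval is held; no windows face an adjoining lot; assembly uses only hand tools. But: (j) is triggered — the baseline figure is 200, less than the 266 limit. So (d) is unavailable.
Exception (e): the setback is at least 3 m on every side; the structure's height is 12 ft, less than the 14 ft limit; a current Annual Approval is held — every condition holds. Considering the limiting provisions: (k) operates (the registered capacity is 4,310 units, meeting the 3,890 units threshold), but is overridden by (l): (l) operates against (k): a current Schedule 6 Registration is held. (m) is triggered (the coverage ratio is 51%, less than the 55% limit), but is set aside by (n): (n) operates — a current Class 6 Clearance is held. (o) would limit (n) — the lot is in a historic district — but (p) sets (o) aside: (p) operates against (o): assessed value is $271,500, under the $279,000 limit. (q), which would lift (p), does not operate here — the Tier 2 Clearance is not current. Exception (e) stands.

No — exception (e) applies; Kwame does not need a building permit.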